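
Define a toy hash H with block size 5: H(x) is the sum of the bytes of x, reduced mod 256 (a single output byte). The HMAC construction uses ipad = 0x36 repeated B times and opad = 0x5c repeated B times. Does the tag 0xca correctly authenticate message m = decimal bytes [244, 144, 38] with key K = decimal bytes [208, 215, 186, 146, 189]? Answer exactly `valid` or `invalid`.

Key decimal bytes [208, 215, 186, 146, 189] = d0 d7 ba 92 bd is exactly B = 5 bytes: K' = d0 d7 ba 92 bd.
K' ⊕ ipad = e6 e1 8c a4 8b; K' ⊕ opad = 8c 8b e6 ce e1.
Inner hash: sum = 230+225+140+164+139+244+144+38 = 1324; mod 256 = 44 → 2c.
Outer hash (recomputed tag): sum = 140+139+230+206+225+44 = 984; mod 256 = 216 → d8.
Recomputed tag = d8; claimed = ca → mismatch.

invalid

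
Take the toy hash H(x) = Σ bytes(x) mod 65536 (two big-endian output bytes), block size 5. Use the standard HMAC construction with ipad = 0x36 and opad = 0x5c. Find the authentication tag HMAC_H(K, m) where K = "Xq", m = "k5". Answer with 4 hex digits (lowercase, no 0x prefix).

Key "Xq" = 58 71 is 2 bytes ≤ B = 5; zero-pad to 5 bytes: K' = 58 71 00 00 00.
K' ⊕ ipad = 6e 47 36 36 36.  K' ⊕ opad = 04 2d 5c 5c 5c.
Inner input = (K'⊕ipad) ∥ m = 6e 47 36 36 36 ∥ 6b 35.
Inner hash: sum = 110+71+54+54+54+107+53 = 503 → 01 f7.
Outer input = (K'⊕opad) ∥ inner = 04 2d 5c 5c 5c ∥ 01 f7.
Outer hash (tag): sum = 4+45+92+92+92+1+247 = 573 → 02 3d.

023d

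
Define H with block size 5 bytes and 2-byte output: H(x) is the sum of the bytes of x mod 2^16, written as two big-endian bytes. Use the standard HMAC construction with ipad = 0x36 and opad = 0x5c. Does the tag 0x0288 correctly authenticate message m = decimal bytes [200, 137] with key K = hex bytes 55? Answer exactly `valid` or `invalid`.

invalid

Key hex bytes 55 is 1 byte ≤ B = 5; zero-pad to 5 bytes: K' = 55 00 00 00 00.
K' ⊕ ipad = 63 36 36 36 36; K' ⊕ opad = 09 5c 5c 5c 5c.
Inner hash: sum = 99+54+54+54+54+200+137 = 652 → 02 8c.
Outer hash (recomputed tag): sum = 9+92+92+92+92+2+140 = 519 → 02 07.
Recomputed tag = 0207; claimed = 0288 → mismatch.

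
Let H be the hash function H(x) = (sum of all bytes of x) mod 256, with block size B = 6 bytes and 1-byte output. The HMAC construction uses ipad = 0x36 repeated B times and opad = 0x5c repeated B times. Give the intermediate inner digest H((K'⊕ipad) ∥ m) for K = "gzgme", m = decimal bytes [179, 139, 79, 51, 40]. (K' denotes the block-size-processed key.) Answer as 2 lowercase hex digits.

Key "gzgme" = 67 7a 67 6d 65 is 5 bytes ≤ B = 6; zero-pad to 6 bytes: K' = 67 7a 67 6d 65 00.
K' ⊕ ipad = 51 4c 51 5b 53 36.
Inner input = 51 4c 51 5b 53 36 ∥ b3 8b 4f 33 28.
Inner hash: sum = 81+76+81+91+83+54+179+139+79+51+40 = 954; mod 256 = 186 → ba.

ba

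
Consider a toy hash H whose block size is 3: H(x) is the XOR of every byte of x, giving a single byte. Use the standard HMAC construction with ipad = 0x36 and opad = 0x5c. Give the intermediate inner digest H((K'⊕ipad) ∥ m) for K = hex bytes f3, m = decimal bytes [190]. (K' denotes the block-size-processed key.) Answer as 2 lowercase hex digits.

7b

Key hex bytes f3 is 1 byte ≤ B = 3; zero-pad to 3 bytes: K' = f3 00 00.
K' ⊕ ipad = c5 36 36.
Inner input = c5 36 36 ∥ be.
Inner hash: XOR c5⊕36⊕36⊕be = 7b.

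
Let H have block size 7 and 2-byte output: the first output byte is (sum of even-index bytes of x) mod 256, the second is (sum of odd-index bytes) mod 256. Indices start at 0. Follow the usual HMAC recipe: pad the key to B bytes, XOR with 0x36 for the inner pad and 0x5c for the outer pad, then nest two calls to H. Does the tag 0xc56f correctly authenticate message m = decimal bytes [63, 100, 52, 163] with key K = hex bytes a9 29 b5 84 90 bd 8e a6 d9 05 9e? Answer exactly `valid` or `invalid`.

valid

Key hex bytes a9 29 b5 84 90 bd 8e a6 d9 05 9e is 11 bytes > B = 7, so hash it first: H(key) = f3 15, then zero-pad to 7 bytes: K' = f3 15 00 00 00 00 00.
K' ⊕ ipad = c5 23 36 36 36 36 36; K' ⊕ opad = af 49 5c 5c 5c 5c 5c.
Inner hash: even-index sum = 622 mod 256 = 110; odd-index sum = 258 mod 256 = 2 → 6e 02.
Outer hash (recomputed tag): even-index sum = 453 mod 256 = 197; odd-index sum = 367 mod 256 = 111 → c5 6f.
Recomputed tag = c56f; claimed = c56f → match.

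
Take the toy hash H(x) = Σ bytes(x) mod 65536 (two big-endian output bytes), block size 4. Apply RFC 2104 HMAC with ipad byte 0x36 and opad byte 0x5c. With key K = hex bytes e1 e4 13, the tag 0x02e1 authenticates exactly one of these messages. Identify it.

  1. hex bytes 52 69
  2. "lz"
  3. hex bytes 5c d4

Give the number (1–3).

1

Key hex bytes e1 e4 13 is 3 bytes ≤ B = 4; zero-pad to 4 bytes: K' = e1 e4 13 00.
K' ⊕ ipad = d7 d2 25 36; K' ⊕ opad = bd b8 4f 5c.
m1: inner = H(d7 d2 25 36 52 69) = 02 bf; tag = H(bd b8 4f 5c 02 bf) = 02e1 ← matches
m2: inner = H(d7 d2 25 36 6c 7a) = 02 ea; tag = H(bd b8 4f 5c 02 ea) = 030c
m3: inner = H(d7 d2 25 36 5c d4) = 03 34; tag = H(bd b8 4f 5c 03 34) = 0257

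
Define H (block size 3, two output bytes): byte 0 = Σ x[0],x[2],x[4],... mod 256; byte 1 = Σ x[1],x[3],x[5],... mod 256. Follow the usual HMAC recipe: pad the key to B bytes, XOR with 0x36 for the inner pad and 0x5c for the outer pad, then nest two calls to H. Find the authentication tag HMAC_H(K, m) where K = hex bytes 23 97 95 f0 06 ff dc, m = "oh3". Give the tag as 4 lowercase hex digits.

Key hex bytes 23 97 95 f0 06 ff dc is 7 bytes > B = 3, so hash it first: H(key) = 9a 86, then zero-pad to 3 bytes: K' = 9a 86 00.
K' ⊕ ipad = ac b0 36.  K' ⊕ opad = c6 da 5c.
Inner input = (K'⊕ipad) ∥ m = ac b0 36 ∥ 6f 68 33.
Inner hash: even-index sum = 330 mod 256 = 74; odd-index sum = 338 mod 256 = 82 → 4a 52.
Outer input = (K'⊕opad) ∥ inner = c6 da 5c ∥ 4a 52.
Outer hash (tag): even-index sum = 372 mod 256 = 116; odd-index sum = 292 mod 256 = 36 → 74 24.

7424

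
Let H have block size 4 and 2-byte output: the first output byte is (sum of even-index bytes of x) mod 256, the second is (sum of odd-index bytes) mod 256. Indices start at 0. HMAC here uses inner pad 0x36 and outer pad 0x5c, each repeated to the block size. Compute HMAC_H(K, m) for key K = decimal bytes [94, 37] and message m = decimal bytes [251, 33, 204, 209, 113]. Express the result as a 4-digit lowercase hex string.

3410

Key decimal bytes [94, 37] = 5e 25 is 2 bytes ≤ B = 4; zero-pad to 4 bytes: K' = 5e 25 00 00.
K' ⊕ ipad = 68 13 36 36.  K' ⊕ opad = 02 79 5c 5c.
Inner input = (K'⊕ipad) ∥ m = 68 13 36 36 ∥ fb 21 cc d1 71.
Inner hash: even-index sum = 726 mod 256 = 214; odd-index sum = 315 mod 256 = 59 → d6 3b.
Outer input = (K'⊕opad) ∥ inner = 02 79 5c 5c ∥ d6 3b.
Outer hash (tag): even-index sum = 308 mod 256 = 52; odd-index sum = 272 mod 256 = 16 → 34 10.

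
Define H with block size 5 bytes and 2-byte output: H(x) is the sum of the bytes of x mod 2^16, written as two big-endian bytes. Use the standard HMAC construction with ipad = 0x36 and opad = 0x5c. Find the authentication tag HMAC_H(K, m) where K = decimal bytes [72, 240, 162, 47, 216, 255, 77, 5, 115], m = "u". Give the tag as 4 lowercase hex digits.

Key decimal bytes [72, 240, 162, 47, 216, 255, 77, 5, 115] = 48 f0 a2 2f d8 ff 4d 05 73 is 9 bytes > B = 5, so hash it first: H(key) = 04 a5, then zero-pad to 5 bytes: K' = 04 a5 00 00 00.
K' ⊕ ipad = 32 93 36 36 36.  K' ⊕ opad = 58 f9 5c 5c 5c.
Inner input = (K'⊕ipad) ∥ m = 32 93 36 36 36 ∥ 75.
Inner hash: sum = 50+147+54+54+54+117 = 476 → 01 dc.
Outer input = (K'⊕opad) ∥ inner = 58 f9 5c 5c 5c ∥ 01 dc.
Outer hash (tag): sum = 88+249+92+92+92+1+220 = 834 → 03 42.

0342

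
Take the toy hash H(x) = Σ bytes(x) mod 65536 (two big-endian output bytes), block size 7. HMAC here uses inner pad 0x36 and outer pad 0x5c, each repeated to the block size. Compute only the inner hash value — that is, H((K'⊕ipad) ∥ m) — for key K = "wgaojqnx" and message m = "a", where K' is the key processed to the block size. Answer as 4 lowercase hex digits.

01fd

Key "wgaojqnx" = 77 67 61 6f 6a 71 6e 78 is 8 bytes > B = 7, so hash it first: H(key) = 03 6f, then zero-pad to 7 bytes: K' = 03 6f 00 00 00 00 00.
K' ⊕ ipad = 35 59 36 36 36 36 36.
Inner input = 35 59 36 36 36 36 36 ∥ 61.
Inner hash: sum = 53+89+54+54+54+54+54+97 = 509 → 01 fd.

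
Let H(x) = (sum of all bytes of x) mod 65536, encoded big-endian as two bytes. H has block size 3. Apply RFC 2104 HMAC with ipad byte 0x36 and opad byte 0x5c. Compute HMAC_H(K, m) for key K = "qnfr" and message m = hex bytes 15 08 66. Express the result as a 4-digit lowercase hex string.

Key "qnfr" = 71 6e 66 72 is 4 bytes > B = 3, so hash it first: H(key) = 01 b7, then zero-pad to 3 bytes: K' = 01 b7 00.
K' ⊕ ipad = 37 81 36.  K' ⊕ opad = 5d eb 5c.
Inner input = (K'⊕ipad) ∥ m = 37 81 36 ∥ 15 08 66.
Inner hash: sum = 55+129+54+21+8+102 = 369 → 01 71.
Outer input = (K'⊕opad) ∥ inner = 5d eb 5c ∥ 01 71.
Outer hash (tag): sum = 93+235+92+1+113 = 534 → 02 16.

0216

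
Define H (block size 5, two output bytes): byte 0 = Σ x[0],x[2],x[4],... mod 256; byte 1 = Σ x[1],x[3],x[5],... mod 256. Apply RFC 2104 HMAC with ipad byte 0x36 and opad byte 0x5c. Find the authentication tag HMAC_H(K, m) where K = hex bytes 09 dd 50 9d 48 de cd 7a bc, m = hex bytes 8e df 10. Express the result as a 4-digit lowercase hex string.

Key hex bytes 09 dd 50 9d 48 de cd 7a bc is 9 bytes > B = 5, so hash it first: H(key) = 2a d2, then zero-pad to 5 bytes: K' = 2a d2 00 00 00.
K' ⊕ ipad = 1c e4 36 36 36.  K' ⊕ opad = 76 8e 5c 5c 5c.
Inner input = (K'⊕ipad) ∥ m = 1c e4 36 36 36 ∥ 8e df 10.
Inner hash: even-index sum = 359 mod 256 = 103; odd-index sum = 440 mod 256 = 184 → 67 b8.
Outer input = (K'⊕opad) ∥ inner = 76 8e 5c 5c 5c ∥ 67 b8.
Outer hash (tag): even-index sum = 486 mod 256 = 230; odd-index sum = 337 mod 256 = 81 → e6 51.

e651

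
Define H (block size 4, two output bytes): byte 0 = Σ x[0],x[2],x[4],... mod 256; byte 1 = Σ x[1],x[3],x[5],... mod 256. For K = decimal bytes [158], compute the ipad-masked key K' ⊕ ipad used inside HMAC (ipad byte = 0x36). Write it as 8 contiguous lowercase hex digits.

Key decimal bytes [158] = 9e is 1 byte ≤ B = 4; zero-pad to 4 bytes: K' = 9e 00 00 00.
XOR each byte with 0x36: 9e⊕36=a8, 00⊕36=36, 00⊕36=36, 00⊕36=36.

a8363636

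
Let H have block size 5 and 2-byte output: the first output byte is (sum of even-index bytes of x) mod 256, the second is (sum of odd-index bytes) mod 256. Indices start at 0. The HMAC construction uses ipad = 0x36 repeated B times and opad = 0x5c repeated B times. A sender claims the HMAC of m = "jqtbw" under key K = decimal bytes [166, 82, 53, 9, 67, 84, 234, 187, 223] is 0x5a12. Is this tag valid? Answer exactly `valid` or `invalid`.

invalid

Key decimal bytes [166, 82, 53, 9, 67, 84, 234, 187, 223] = a6 52 35 09 43 54 ea bb df is 9 bytes > B = 5, so hash it first: H(key) = e7 6a, then zero-pad to 5 bytes: K' = e7 6a 00 00 00.
K' ⊕ ipad = d1 5c 36 36 36; K' ⊕ opad = bb 36 5c 5c 5c.
Inner hash: even-index sum = 528 mod 256 = 16; odd-index sum = 487 mod 256 = 231 → 10 e7.
Outer hash (recomputed tag): even-index sum = 602 mod 256 = 90; odd-index sum = 162 mod 256 = 162 → 5a a2.
Recomputed tag = 5aa2; claimed = 5a12 → mismatch.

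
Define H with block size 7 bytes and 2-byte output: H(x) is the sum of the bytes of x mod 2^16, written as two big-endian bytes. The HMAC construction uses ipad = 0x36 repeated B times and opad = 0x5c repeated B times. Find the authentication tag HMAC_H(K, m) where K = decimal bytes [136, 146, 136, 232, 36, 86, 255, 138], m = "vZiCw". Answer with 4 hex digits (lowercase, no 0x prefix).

Key decimal bytes [136, 146, 136, 232, 36, 86, 255, 138] = 88 92 88 e8 24 56 ff 8a is 8 bytes > B = 7, so hash it first: H(key) = 04 8d, then zero-pad to 7 bytes: K' = 04 8d 00 00 00 00 00.
K' ⊕ ipad = 32 bb 36 36 36 36 36.  K' ⊕ opad = 58 d1 5c 5c 5c 5c 5c.
Inner input = (K'⊕ipad) ∥ m = 32 bb 36 36 36 36 36 ∥ 76 5a 69 43 77.
Inner hash: sum = 50+187+54+54+54+54+54+118+90+105+67+119 = 1006 → 03 ee.
Outer input = (K'⊕opad) ∥ inner = 58 d1 5c 5c 5c 5c 5c ∥ 03 ee.
Outer hash (tag): sum = 88+209+92+92+92+92+92+3+238 = 998 → 03 e6.

03e6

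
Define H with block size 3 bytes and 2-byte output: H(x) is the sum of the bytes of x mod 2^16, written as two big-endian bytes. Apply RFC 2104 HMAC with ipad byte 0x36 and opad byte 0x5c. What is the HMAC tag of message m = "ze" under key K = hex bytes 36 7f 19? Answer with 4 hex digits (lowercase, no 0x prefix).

012a

Key hex bytes 36 7f 19 is exactly B = 3 bytes: K' = 36 7f 19.
K' ⊕ ipad = 00 49 2f.  K' ⊕ opad = 6a 23 45.
Inner input = (K'⊕ipad) ∥ m = 00 49 2f ∥ 7a 65.
Inner hash: sum = 0+73+47+122+101 = 343 → 01 57.
Outer input = (K'⊕opad) ∥ inner = 6a 23 45 ∥ 01 57.
Outer hash (tag): sum = 106+35+69+1+87 = 298 → 01 2a.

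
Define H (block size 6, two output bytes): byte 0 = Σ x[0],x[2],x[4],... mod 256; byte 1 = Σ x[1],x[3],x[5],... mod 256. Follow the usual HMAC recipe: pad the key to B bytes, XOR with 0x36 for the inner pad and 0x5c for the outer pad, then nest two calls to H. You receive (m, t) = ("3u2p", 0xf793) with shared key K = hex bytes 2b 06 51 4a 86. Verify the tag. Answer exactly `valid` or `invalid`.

valid

Key hex bytes 2b 06 51 4a 86 is 5 bytes ≤ B = 6; zero-pad to 6 bytes: K' = 2b 06 51 4a 86 00.
K' ⊕ ipad = 1d 30 67 7c b0 36; K' ⊕ opad = 77 5a 0d 16 da 5c.
Inner hash: even-index sum = 409 mod 256 = 153; odd-index sum = 455 mod 256 = 199 → 99 c7.
Outer hash (recomputed tag): even-index sum = 503 mod 256 = 247; odd-index sum = 403 mod 256 = 147 → f7 93.
Recomputed tag = f793; claimed = f793 → match.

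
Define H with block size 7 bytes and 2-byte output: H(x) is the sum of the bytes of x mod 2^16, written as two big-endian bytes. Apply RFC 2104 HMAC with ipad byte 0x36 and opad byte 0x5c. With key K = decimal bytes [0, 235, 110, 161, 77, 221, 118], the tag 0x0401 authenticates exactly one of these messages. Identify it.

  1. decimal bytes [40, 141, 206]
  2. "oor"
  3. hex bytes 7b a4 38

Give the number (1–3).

Key decimal bytes [0, 235, 110, 161, 77, 221, 118] = 00 eb 6e a1 4d dd 76 is exactly B = 7 bytes: K' = 00 eb 6e a1 4d dd 76.
K' ⊕ ipad = 36 dd 58 97 7b eb 40; K' ⊕ opad = 5c b7 32 fd 11 81 2a.
m1: inner = H(36 dd 58 97 7b eb 40 28 8d ce) = 05 2b; tag = H(5c b7 32 fd 11 81 2a 05 2b) = 032e
m2: inner = H(36 dd 58 97 7b eb 40 6f 6f 72) = 04 f8; tag = H(5c b7 32 fd 11 81 2a 04 f8) = 03fa
m3: inner = H(36 dd 58 97 7b eb 40 7b a4 38) = 04 ff; tag = H(5c b7 32 fd 11 81 2a 04 ff) = 0401 ← matches

3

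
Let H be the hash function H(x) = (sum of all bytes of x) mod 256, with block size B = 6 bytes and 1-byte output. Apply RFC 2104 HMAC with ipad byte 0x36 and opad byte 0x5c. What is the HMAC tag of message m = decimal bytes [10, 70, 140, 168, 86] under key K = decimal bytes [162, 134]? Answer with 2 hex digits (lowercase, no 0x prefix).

3e

Key decimal bytes [162, 134] = a2 86 is 2 bytes ≤ B = 6; zero-pad to 6 bytes: K' = a2 86 00 00 00 00.
K' ⊕ ipad = 94 b0 36 36 36 36.  K' ⊕ opad = fe da 5c 5c 5c 5c.
Inner input = (K'⊕ipad) ∥ m = 94 b0 36 36 36 36 ∥ 0a 46 8c a8 56.
Inner hash: sum = 148+176+54+54+54+54+10+70+140+168+86 = 1014; mod 256 = 246 → f6.
Outer input = (K'⊕opad) ∥ inner = fe da 5c 5c 5c 5c ∥ f6.
Outer hash (tag): sum = 254+218+92+92+92+92+246 = 1086; mod 256 = 62 → 3e.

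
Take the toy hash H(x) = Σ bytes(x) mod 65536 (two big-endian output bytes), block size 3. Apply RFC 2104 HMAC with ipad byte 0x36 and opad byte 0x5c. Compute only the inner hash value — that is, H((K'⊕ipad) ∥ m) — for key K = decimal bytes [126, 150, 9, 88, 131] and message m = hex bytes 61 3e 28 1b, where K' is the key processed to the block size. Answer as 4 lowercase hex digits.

Key decimal bytes [126, 150, 9, 88, 131] = 7e 96 09 58 83 is 5 bytes > B = 3, so hash it first: H(key) = 01 f8, then zero-pad to 3 bytes: K' = 01 f8 00.
K' ⊕ ipad = 37 ce 36.
Inner input = 37 ce 36 ∥ 61 3e 28 1b.
Inner hash: sum = 55+206+54+97+62+40+27 = 541 → 02 1d.

021d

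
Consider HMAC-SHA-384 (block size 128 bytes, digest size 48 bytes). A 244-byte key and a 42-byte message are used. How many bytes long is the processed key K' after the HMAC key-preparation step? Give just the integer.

128

Key is 244 > 128 bytes, so it is hashed to 48 bytes then zero-padded to 128: |K'| = 128.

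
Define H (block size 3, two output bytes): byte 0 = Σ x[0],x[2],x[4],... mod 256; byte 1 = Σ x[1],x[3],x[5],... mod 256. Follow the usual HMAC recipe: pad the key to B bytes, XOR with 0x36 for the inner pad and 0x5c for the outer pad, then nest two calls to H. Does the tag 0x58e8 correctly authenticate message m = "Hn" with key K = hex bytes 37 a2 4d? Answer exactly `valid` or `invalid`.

valid

Key hex bytes 37 a2 4d is exactly B = 3 bytes: K' = 37 a2 4d.
K' ⊕ ipad = 01 94 7b; K' ⊕ opad = 6b fe 11.
Inner hash: even-index sum = 234 mod 256 = 234; odd-index sum = 220 mod 256 = 220 → ea dc.
Outer hash (recomputed tag): even-index sum = 344 mod 256 = 88; odd-index sum = 488 mod 256 = 232 → 58 e8.
Recomputed tag = 58e8; claimed = 58e8 → match.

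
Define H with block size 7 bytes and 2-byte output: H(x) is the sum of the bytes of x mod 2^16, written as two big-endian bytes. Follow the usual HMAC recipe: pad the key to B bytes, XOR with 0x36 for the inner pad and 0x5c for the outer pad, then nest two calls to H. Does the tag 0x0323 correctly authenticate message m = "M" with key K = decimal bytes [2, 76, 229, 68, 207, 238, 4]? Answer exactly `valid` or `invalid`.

valid

Key decimal bytes [2, 76, 229, 68, 207, 238, 4] = 02 4c e5 44 cf ee 04 is exactly B = 7 bytes: K' = 02 4c e5 44 cf ee 04.
K' ⊕ ipad = 34 7a d3 72 f9 d8 32; K' ⊕ opad = 5e 10 b9 18 93 b2 58.
Inner hash: sum = 52+122+211+114+249+216+50+77 = 1091 → 04 43.
Outer hash (recomputed tag): sum = 94+16+185+24+147+178+88+4+67 = 803 → 03 23.
Recomputed tag = 0323; claimed = 0323 → match.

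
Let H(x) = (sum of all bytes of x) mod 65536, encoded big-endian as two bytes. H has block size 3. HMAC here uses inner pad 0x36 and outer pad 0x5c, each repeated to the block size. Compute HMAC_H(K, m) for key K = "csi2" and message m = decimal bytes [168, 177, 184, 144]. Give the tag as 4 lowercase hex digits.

013e

Key "csi2" = 63 73 69 32 is 4 bytes > B = 3, so hash it first: H(key) = 01 71, then zero-pad to 3 bytes: K' = 01 71 00.
K' ⊕ ipad = 37 47 36.  K' ⊕ opad = 5d 2d 5c.
Inner input = (K'⊕ipad) ∥ m = 37 47 36 ∥ a8 b1 b8 90.
Inner hash: sum = 55+71+54+168+177+184+144 = 853 → 03 55.
Outer input = (K'⊕opad) ∥ inner = 5d 2d 5c ∥ 03 55.
Outer hash (tag): sum = 93+45+92+3+85 = 318 → 01 3e.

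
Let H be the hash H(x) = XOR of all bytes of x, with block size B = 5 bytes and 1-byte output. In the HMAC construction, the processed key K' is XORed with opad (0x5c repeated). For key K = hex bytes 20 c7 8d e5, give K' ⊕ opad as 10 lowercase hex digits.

7c9bd1b95c

Key hex bytes 20 c7 8d e5 is 4 bytes ≤ B = 5; zero-pad to 5 bytes: K' = 20 c7 8d e5 00.
XOR each byte with 0x5c: 20⊕5c=7c, c7⊕5c=9b, 8d⊕5c=d1, e5⊕5c=b9, 00⊕5c=5c.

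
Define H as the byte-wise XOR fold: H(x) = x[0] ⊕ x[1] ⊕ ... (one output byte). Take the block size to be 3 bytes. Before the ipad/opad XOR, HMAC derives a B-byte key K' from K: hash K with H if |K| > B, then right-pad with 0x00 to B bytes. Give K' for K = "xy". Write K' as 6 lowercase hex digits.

787900

Key "xy" = 78 79 is 2 bytes ≤ B = 3; zero-pad to 3 bytes: K' = 78 79 00.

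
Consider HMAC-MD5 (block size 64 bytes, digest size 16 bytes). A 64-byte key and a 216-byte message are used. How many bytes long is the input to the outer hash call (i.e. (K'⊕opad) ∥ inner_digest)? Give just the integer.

Key is 64 ≤ 64 bytes, zero-padded: |K'| = 64.
Outer input = (K'⊕opad) ∥ H(inner) → 64 + 16 = 80 bytes.

80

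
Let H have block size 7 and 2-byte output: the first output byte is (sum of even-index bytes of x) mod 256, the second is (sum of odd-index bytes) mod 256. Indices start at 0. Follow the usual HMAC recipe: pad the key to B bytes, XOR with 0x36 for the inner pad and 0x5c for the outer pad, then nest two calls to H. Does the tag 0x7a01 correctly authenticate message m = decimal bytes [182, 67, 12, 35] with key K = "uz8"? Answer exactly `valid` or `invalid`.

Key "uz8" = 75 7a 38 is 3 bytes ≤ B = 7; zero-pad to 7 bytes: K' = 75 7a 38 00 00 00 00.
K' ⊕ ipad = 43 4c 0e 36 36 36 36; K' ⊕ opad = 29 26 64 5c 5c 5c 5c.
Inner hash: even-index sum = 291 mod 256 = 35; odd-index sum = 378 mod 256 = 122 → 23 7a.
Outer hash (recomputed tag): even-index sum = 447 mod 256 = 191; odd-index sum = 257 mod 256 = 1 → bf 01.
Recomputed tag = bf01; claimed = 7a01 → mismatch.

invalid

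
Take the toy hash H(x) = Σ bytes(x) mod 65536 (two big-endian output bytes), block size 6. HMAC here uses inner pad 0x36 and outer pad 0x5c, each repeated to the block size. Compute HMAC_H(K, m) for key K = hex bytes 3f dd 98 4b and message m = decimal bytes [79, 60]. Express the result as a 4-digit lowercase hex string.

Key hex bytes 3f dd 98 4b is 4 bytes ≤ B = 6; zero-pad to 6 bytes: K' = 3f dd 98 4b 00 00.
K' ⊕ ipad = 09 eb ae 7d 36 36.  K' ⊕ opad = 63 81 c4 17 5c 5c.
Inner input = (K'⊕ipad) ∥ m = 09 eb ae 7d 36 36 ∥ 4f 3c.
Inner hash: sum = 9+235+174+125+54+54+79+60 = 790 → 03 16.
Outer input = (K'⊕opad) ∥ inner = 63 81 c4 17 5c 5c ∥ 03 16.
Outer hash (tag): sum = 99+129+196+23+92+92+3+22 = 656 → 02 90.

0290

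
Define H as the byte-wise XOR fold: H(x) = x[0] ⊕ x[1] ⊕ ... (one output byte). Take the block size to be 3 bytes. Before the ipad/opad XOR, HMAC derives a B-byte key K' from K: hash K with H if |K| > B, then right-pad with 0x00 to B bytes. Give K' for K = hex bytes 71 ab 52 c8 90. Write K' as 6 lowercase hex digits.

d00000

|K| = 5 > B = 3, so first hash the key.
H(K): XOR 71⊕ab⊕52⊕c8⊕90 = d0.
Zero-pad H(K) = d0 to 3 bytes: K' = d0 00 00.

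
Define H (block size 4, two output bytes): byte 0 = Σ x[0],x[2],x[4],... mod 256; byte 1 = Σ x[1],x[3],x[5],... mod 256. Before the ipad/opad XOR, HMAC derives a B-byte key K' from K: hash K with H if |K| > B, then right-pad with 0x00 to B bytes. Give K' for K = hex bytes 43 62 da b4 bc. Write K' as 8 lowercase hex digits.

d9160000

|K| = 5 > B = 4, so first hash the key.
H(K): even-index sum = 473 mod 256 = 217; odd-index sum = 278 mod 256 = 22 → d9 16.
Zero-pad H(K) = d9 16 to 4 bytes: K' = d9 16 00 00.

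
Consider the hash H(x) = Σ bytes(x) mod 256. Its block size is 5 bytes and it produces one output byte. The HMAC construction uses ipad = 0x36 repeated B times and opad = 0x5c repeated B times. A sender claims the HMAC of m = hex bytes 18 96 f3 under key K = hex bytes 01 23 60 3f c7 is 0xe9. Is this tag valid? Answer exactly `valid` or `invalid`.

Key hex bytes 01 23 60 3f c7 is exactly B = 5 bytes: K' = 01 23 60 3f c7.
K' ⊕ ipad = 37 15 56 09 f1; K' ⊕ opad = 5d 7f 3c 63 9b.
Inner hash: sum = 55+21+86+9+241+24+150+243 = 829; mod 256 = 61 → 3d.
Outer hash (recomputed tag): sum = 93+127+60+99+155+61 = 595; mod 256 = 83 → 53.
Recomputed tag = 53; claimed = e9 → mismatch.

invalid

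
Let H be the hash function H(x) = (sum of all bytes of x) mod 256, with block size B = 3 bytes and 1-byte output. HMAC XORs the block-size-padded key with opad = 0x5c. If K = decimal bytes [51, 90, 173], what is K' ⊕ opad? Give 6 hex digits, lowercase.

Key decimal bytes [51, 90, 173] = 33 5a ad is exactly B = 3 bytes: K' = 33 5a ad.
XOR each byte with 0x5c: 33⊕5c=6f, 5a⊕5c=06, ad⊕5c=f1.

6f06f1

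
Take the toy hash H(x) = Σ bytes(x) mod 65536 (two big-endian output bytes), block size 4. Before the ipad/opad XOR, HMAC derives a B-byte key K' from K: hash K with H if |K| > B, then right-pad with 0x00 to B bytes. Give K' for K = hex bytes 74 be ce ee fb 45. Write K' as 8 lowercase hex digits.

|K| = 6 > B = 4, so first hash the key.
H(K): sum = 116+190+206+238+251+69 = 1070 → 04 2e.
Zero-pad H(K) = 04 2e to 4 bytes: K' = 04 2e 00 00.

042e0000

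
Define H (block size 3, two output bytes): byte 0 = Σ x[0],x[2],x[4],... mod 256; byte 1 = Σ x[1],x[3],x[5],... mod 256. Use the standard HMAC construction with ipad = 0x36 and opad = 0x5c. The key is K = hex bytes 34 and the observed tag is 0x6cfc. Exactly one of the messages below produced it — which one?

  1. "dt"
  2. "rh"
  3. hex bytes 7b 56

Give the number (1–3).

2

Key hex bytes 34 is 1 byte ≤ B = 3; zero-pad to 3 bytes: K' = 34 00 00.
K' ⊕ ipad = 02 36 36; K' ⊕ opad = 68 5c 5c.
m1: inner = H(02 36 36 64 74) = ac 9a; tag = H(68 5c 5c ac 9a) = 5e08
m2: inner = H(02 36 36 72 68) = a0 a8; tag = H(68 5c 5c a0 a8) = 6cfc ← matches
m3: inner = H(02 36 36 7b 56) = 8e b1; tag = H(68 5c 5c 8e b1) = 75ea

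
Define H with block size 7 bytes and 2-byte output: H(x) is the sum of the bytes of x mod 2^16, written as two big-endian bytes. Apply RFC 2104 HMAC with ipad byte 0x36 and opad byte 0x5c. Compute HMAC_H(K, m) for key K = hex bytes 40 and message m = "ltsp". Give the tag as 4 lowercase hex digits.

Key hex bytes 40 is 1 byte ≤ B = 7; zero-pad to 7 bytes: K' = 40 00 00 00 00 00 00.
K' ⊕ ipad = 76 36 36 36 36 36 36.  K' ⊕ opad = 1c 5c 5c 5c 5c 5c 5c.
Inner input = (K'⊕ipad) ∥ m = 76 36 36 36 36 36 36 ∥ 6c 74 73 70.
Inner hash: sum = 118+54+54+54+54+54+54+108+116+115+112 = 893 → 03 7d.
Outer input = (K'⊕opad) ∥ inner = 1c 5c 5c 5c 5c 5c 5c ∥ 03 7d.
Outer hash (tag): sum = 28+92+92+92+92+92+92+3+125 = 708 → 02 c4.

02c4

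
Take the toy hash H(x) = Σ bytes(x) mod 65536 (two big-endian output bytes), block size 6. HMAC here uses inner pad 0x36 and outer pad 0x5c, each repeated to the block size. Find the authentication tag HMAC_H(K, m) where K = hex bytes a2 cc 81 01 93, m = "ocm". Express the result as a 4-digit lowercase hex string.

048d

Key hex bytes a2 cc 81 01 93 is 5 bytes ≤ B = 6; zero-pad to 6 bytes: K' = a2 cc 81 01 93 00.
K' ⊕ ipad = 94 fa b7 37 a5 36.  K' ⊕ opad = fe 90 dd 5d cf 5c.
Inner input = (K'⊕ipad) ∥ m = 94 fa b7 37 a5 36 ∥ 6f 63 6d.
Inner hash: sum = 148+250+183+55+165+54+111+99+109 = 1174 → 04 96.
Outer input = (K'⊕opad) ∥ inner = fe 90 dd 5d cf 5c ∥ 04 96.
Outer hash (tag): sum = 254+144+221+93+207+92+4+150 = 1165 → 04 8d.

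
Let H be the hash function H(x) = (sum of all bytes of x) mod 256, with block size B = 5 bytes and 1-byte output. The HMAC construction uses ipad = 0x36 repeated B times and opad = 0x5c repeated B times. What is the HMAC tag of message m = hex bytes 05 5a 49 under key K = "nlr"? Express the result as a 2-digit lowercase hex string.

52

Key "nlr" = 6e 6c 72 is 3 bytes ≤ B = 5; zero-pad to 5 bytes: K' = 6e 6c 72 00 00.
K' ⊕ ipad = 58 5a 44 36 36.  K' ⊕ opad = 32 30 2e 5c 5c.
Inner input = (K'⊕ipad) ∥ m = 58 5a 44 36 36 ∥ 05 5a 49.
Inner hash: sum = 88+90+68+54+54+5+90+73 = 522; mod 256 = 10 → 0a.
Outer input = (K'⊕opad) ∥ inner = 32 30 2e 5c 5c ∥ 0a.
Outer hash (tag): sum = 50+48+46+92+92+10 = 338; mod 256 = 82 → 52.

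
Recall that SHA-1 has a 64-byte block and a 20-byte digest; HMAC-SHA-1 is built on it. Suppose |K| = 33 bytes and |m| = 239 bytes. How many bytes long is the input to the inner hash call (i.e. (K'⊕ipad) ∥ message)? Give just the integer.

303

Key is 33 ≤ 64 bytes, zero-padded: |K'| = 64.
Inner input = (K'⊕ipad) ∥ m → 64 + 239 = 303 bytes.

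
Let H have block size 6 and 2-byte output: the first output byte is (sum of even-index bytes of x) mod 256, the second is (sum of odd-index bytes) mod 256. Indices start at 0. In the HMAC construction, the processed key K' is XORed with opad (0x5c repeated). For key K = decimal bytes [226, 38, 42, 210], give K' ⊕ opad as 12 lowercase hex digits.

be7a768e5c5c

Key decimal bytes [226, 38, 42, 210] = e2 26 2a d2 is 4 bytes ≤ B = 6; zero-pad to 6 bytes: K' = e2 26 2a d2 00 00.
XOR each byte with 0x5c: e2⊕5c=be, 26⊕5c=7a, 2a⊕5c=76, d2⊕5c=8e, 00⊕5c=5c, 00⊕5c=5c.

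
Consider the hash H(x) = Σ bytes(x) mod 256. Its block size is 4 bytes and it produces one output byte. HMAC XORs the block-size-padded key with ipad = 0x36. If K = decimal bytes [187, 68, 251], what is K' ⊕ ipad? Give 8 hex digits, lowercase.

Key decimal bytes [187, 68, 251] = bb 44 fb is 3 bytes ≤ B = 4; zero-pad to 4 bytes: K' = bb 44 fb 00.
XOR each byte with 0x36: bb⊕36=8d, 44⊕36=72, fb⊕36=cd, 00⊕36=36.

8d72cd36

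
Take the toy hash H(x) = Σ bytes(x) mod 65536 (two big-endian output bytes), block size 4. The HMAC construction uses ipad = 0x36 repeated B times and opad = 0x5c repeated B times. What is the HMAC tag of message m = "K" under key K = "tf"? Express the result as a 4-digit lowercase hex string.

Key "tf" = 74 66 is 2 bytes ≤ B = 4; zero-pad to 4 bytes: K' = 74 66 00 00.
K' ⊕ ipad = 42 50 36 36.  K' ⊕ opad = 28 3a 5c 5c.
Inner input = (K'⊕ipad) ∥ m = 42 50 36 36 ∥ 4b.
Inner hash: sum = 66+80+54+54+75 = 329 → 01 49.
Outer input = (K'⊕opad) ∥ inner = 28 3a 5c 5c ∥ 01 49.
Outer hash (tag): sum = 40+58+92+92+1+73 = 356 → 01 64.

0164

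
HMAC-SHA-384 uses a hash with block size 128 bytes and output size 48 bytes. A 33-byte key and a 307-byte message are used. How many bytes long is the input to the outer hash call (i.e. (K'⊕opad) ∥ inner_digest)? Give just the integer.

Key is 33 ≤ 128 bytes, zero-padded: |K'| = 128.
Outer input = (K'⊕opad) ∥ H(inner) → 128 + 48 = 176 bytes.

176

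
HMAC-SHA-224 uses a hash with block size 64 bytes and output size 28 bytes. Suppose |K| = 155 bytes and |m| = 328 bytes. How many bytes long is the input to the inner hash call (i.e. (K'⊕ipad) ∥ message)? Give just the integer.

Key is 155 > 64 bytes, so it is hashed to 28 bytes then zero-padded to 64: |K'| = 64.
Inner input = (K'⊕ipad) ∥ m → 64 + 328 = 392 bytes.

392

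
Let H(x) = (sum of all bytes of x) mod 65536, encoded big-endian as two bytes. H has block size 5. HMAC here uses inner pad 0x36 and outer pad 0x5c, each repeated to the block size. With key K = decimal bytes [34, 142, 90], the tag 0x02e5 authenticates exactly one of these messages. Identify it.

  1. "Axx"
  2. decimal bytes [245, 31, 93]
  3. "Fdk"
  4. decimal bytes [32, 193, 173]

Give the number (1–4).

Key decimal bytes [34, 142, 90] = 22 8e 5a is 3 bytes ≤ B = 5; zero-pad to 5 bytes: K' = 22 8e 5a 00 00.
K' ⊕ ipad = 14 b8 6c 36 36; K' ⊕ opad = 7e d2 06 5c 5c.
m1: inner = H(14 b8 6c 36 36 41 78 78) = 02 d5; tag = H(7e d2 06 5c 5c 02 d5) = 02e5 ← matches
m2: inner = H(14 b8 6c 36 36 f5 1f 5d) = 03 15; tag = H(7e d2 06 5c 5c 03 15) = 0226
m3: inner = H(14 b8 6c 36 36 46 64 6b) = 02 b9; tag = H(7e d2 06 5c 5c 02 b9) = 02c9
m4: inner = H(14 b8 6c 36 36 20 c1 ad) = 03 32; tag = H(7e d2 06 5c 5c 03 32) = 0243

1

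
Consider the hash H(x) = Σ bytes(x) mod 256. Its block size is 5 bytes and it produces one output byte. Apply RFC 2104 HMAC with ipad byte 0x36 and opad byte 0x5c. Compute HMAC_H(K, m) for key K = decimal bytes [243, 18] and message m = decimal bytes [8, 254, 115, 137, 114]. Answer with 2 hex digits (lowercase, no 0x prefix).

10

Key decimal bytes [243, 18] = f3 12 is 2 bytes ≤ B = 5; zero-pad to 5 bytes: K' = f3 12 00 00 00.
K' ⊕ ipad = c5 24 36 36 36.  K' ⊕ opad = af 4e 5c 5c 5c.
Inner input = (K'⊕ipad) ∥ m = c5 24 36 36 36 ∥ 08 fe 73 89 72.
Inner hash: sum = 197+36+54+54+54+8+254+115+137+114 = 1023; mod 256 = 255 → ff.
Outer input = (K'⊕opad) ∥ inner = af 4e 5c 5c 5c ∥ ff.
Outer hash (tag): sum = 175+78+92+92+92+255 = 784; mod 256 = 16 → 10.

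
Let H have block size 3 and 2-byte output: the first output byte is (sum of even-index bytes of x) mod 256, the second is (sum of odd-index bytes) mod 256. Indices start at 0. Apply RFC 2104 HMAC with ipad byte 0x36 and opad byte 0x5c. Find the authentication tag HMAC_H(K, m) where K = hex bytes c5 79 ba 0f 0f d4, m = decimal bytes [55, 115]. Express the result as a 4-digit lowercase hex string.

cf61

Key hex bytes c5 79 ba 0f 0f d4 is 6 bytes > B = 3, so hash it first: H(key) = 8e 5c, then zero-pad to 3 bytes: K' = 8e 5c 00.
K' ⊕ ipad = b8 6a 36.  K' ⊕ opad = d2 00 5c.
Inner input = (K'⊕ipad) ∥ m = b8 6a 36 ∥ 37 73.
Inner hash: even-index sum = 353 mod 256 = 97; odd-index sum = 161 mod 256 = 161 → 61 a1.
Outer input = (K'⊕opad) ∥ inner = d2 00 5c ∥ 61 a1.
Outer hash (tag): even-index sum = 463 mod 256 = 207; odd-index sum = 97 mod 256 = 97 → cf 61.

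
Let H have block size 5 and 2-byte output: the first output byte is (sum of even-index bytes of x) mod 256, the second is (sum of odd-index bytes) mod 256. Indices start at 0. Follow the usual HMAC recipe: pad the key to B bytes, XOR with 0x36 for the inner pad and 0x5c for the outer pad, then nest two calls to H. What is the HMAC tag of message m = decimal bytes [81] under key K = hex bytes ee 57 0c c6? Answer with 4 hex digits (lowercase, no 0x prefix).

00ed

Key hex bytes ee 57 0c c6 is 4 bytes ≤ B = 5; zero-pad to 5 bytes: K' = ee 57 0c c6 00.
K' ⊕ ipad = d8 61 3a f0 36.  K' ⊕ opad = b2 0b 50 9a 5c.
Inner input = (K'⊕ipad) ∥ m = d8 61 3a f0 36 ∥ 51.
Inner hash: even-index sum = 328 mod 256 = 72; odd-index sum = 418 mod 256 = 162 → 48 a2.
Outer input = (K'⊕opad) ∥ inner = b2 0b 50 9a 5c ∥ 48 a2.
Outer hash (tag): even-index sum = 512 mod 256 = 0; odd-index sum = 237 mod 256 = 237 → 00 ed.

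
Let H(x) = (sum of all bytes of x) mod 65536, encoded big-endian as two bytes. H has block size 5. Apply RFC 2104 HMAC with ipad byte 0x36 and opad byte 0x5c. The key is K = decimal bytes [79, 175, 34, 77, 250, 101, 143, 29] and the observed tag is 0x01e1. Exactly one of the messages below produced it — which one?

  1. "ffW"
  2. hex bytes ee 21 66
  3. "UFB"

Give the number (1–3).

1

Key decimal bytes [79, 175, 34, 77, 250, 101, 143, 29] = 4f af 22 4d fa 65 8f 1d is 8 bytes > B = 5, so hash it first: H(key) = 03 78, then zero-pad to 5 bytes: K' = 03 78 00 00 00.
K' ⊕ ipad = 35 4e 36 36 36; K' ⊕ opad = 5f 24 5c 5c 5c.
m1: inner = H(35 4e 36 36 36 66 66 57) = 02 48; tag = H(5f 24 5c 5c 5c 02 48) = 01e1 ← matches
m2: inner = H(35 4e 36 36 36 ee 21 66) = 02 9a; tag = H(5f 24 5c 5c 5c 02 9a) = 0233
m3: inner = H(35 4e 36 36 36 55 46 42) = 02 02; tag = H(5f 24 5c 5c 5c 02 02) = 019b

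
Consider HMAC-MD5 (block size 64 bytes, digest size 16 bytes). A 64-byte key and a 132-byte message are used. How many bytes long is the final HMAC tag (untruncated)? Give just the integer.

16

The tag is one MD5 digest: 16 bytes.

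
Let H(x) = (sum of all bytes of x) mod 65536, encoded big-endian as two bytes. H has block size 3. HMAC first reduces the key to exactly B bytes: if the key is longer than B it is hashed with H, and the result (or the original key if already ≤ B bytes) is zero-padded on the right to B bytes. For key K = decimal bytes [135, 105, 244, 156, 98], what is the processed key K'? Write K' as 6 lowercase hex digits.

02e200

|K| = 5 > B = 3, so first hash the key.
H(K): sum = 135+105+244+156+98 = 738 → 02 e2.
Zero-pad H(K) = 02 e2 to 3 bytes: K' = 02 e2 00.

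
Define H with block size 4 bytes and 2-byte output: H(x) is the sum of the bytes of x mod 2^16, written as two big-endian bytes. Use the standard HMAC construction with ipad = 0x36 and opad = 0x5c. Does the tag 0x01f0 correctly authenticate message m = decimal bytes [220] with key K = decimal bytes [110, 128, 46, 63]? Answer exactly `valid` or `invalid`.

Key decimal bytes [110, 128, 46, 63] = 6e 80 2e 3f is exactly B = 4 bytes: K' = 6e 80 2e 3f.
K' ⊕ ipad = 58 b6 18 09; K' ⊕ opad = 32 dc 72 63.
Inner hash: sum = 88+182+24+9+220 = 523 → 02 0b.
Outer hash (recomputed tag): sum = 50+220+114+99+2+11 = 496 → 01 f0.
Recomputed tag = 01f0; claimed = 01f0 → match.

valid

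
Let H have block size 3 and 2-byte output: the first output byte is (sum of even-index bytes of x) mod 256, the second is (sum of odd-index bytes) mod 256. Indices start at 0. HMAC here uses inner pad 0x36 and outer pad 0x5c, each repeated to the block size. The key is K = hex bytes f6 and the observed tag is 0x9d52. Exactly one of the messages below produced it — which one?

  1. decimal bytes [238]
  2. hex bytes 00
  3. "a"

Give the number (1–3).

3

Key hex bytes f6 is 1 byte ≤ B = 3; zero-pad to 3 bytes: K' = f6 00 00.
K' ⊕ ipad = c0 36 36; K' ⊕ opad = aa 5c 5c.
m1: inner = H(c0 36 36 ee) = f6 24; tag = H(aa 5c 5c f6 24) = 2a52
m2: inner = H(c0 36 36 00) = f6 36; tag = H(aa 5c 5c f6 36) = 3c52
m3: inner = H(c0 36 36 61) = f6 97; tag = H(aa 5c 5c f6 97) = 9d52 ← matches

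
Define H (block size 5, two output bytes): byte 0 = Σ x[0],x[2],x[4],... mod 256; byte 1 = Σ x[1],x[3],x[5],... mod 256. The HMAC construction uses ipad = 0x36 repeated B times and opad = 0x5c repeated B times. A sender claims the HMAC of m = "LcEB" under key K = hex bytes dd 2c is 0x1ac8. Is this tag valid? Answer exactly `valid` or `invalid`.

valid

Key hex bytes dd 2c is 2 bytes ≤ B = 5; zero-pad to 5 bytes: K' = dd 2c 00 00 00.
K' ⊕ ipad = eb 1a 36 36 36; K' ⊕ opad = 81 70 5c 5c 5c.
Inner hash: even-index sum = 508 mod 256 = 252; odd-index sum = 225 mod 256 = 225 → fc e1.
Outer hash (recomputed tag): even-index sum = 538 mod 256 = 26; odd-index sum = 456 mod 256 = 200 → 1a c8.
Recomputed tag = 1ac8; claimed = 1ac8 → match.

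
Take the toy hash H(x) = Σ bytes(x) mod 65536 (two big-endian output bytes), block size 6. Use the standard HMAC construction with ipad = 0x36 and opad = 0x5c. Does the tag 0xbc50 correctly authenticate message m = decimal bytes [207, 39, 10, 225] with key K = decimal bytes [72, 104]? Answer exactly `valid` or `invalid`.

invalid

Key decimal bytes [72, 104] = 48 68 is 2 bytes ≤ B = 6; zero-pad to 6 bytes: K' = 48 68 00 00 00 00.
K' ⊕ ipad = 7e 5e 36 36 36 36; K' ⊕ opad = 14 34 5c 5c 5c 5c.
Inner hash: sum = 126+94+54+54+54+54+207+39+10+225 = 917 → 03 95.
Outer hash (recomputed tag): sum = 20+52+92+92+92+92+3+149 = 592 → 02 50.
Recomputed tag = 0250; claimed = bc50 → mismatch.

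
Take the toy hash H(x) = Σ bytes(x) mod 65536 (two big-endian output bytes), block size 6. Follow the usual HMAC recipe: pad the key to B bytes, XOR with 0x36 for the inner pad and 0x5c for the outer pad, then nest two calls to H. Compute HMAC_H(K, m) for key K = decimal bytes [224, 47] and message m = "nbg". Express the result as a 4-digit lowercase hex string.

039f

Key decimal bytes [224, 47] = e0 2f is 2 bytes ≤ B = 6; zero-pad to 6 bytes: K' = e0 2f 00 00 00 00.
K' ⊕ ipad = d6 19 36 36 36 36.  K' ⊕ opad = bc 73 5c 5c 5c 5c.
Inner input = (K'⊕ipad) ∥ m = d6 19 36 36 36 36 ∥ 6e 62 67.
Inner hash: sum = 214+25+54+54+54+54+110+98+103 = 766 → 02 fe.
Outer input = (K'⊕opad) ∥ inner = bc 73 5c 5c 5c 5c ∥ 02 fe.
Outer hash (tag): sum = 188+115+92+92+92+92+2+254 = 927 → 03 9f.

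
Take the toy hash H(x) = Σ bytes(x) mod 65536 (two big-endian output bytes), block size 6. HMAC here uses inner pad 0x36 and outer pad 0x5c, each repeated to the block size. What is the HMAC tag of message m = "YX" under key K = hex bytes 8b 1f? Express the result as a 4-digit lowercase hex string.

02fb

Key hex bytes 8b 1f is 2 bytes ≤ B = 6; zero-pad to 6 bytes: K' = 8b 1f 00 00 00 00.
K' ⊕ ipad = bd 29 36 36 36 36.  K' ⊕ opad = d7 43 5c 5c 5c 5c.
Inner input = (K'⊕ipad) ∥ m = bd 29 36 36 36 36 ∥ 59 58.
Inner hash: sum = 189+41+54+54+54+54+89+88 = 623 → 02 6f.
Outer input = (K'⊕opad) ∥ inner = d7 43 5c 5c 5c 5c ∥ 02 6f.
Outer hash (tag): sum = 215+67+92+92+92+92+2+111 = 763 → 02 fb.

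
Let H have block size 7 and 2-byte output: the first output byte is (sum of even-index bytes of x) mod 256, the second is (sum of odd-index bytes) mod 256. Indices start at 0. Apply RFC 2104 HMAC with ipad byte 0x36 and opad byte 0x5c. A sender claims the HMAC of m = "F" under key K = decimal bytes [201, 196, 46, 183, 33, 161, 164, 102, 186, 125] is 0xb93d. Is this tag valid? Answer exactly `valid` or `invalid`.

valid

Key decimal bytes [201, 196, 46, 183, 33, 161, 164, 102, 186, 125] = c9 c4 2e b7 21 a1 a4 66 ba 7d is 10 bytes > B = 7, so hash it first: H(key) = 76 ff, then zero-pad to 7 bytes: K' = 76 ff 00 00 00 00 00.
K' ⊕ ipad = 40 c9 36 36 36 36 36; K' ⊕ opad = 2a a3 5c 5c 5c 5c 5c.
Inner hash: even-index sum = 226 mod 256 = 226; odd-index sum = 379 mod 256 = 123 → e2 7b.
Outer hash (recomputed tag): even-index sum = 441 mod 256 = 185; odd-index sum = 573 mod 256 = 61 → b9 3d.
Recomputed tag = b93d; claimed = b93d → match.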